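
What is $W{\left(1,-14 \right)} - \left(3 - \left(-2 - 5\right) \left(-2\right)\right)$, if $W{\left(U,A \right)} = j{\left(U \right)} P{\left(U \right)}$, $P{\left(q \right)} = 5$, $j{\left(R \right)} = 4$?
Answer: $31$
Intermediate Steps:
$W{\left(U,A \right)} = 20$ ($W{\left(U,A \right)} = 4 \cdot 5 = 20$)
$W{\left(1,-14 \right)} - \left(3 - \left(-2 - 5\right) \left(-2\right)\right) = 20 - \left(3 - \left(-2 - 5\right) \left(-2\right)\right) = 20 - -11 = 20 + \left(14 - 3\right) = 20 + 11 = 31$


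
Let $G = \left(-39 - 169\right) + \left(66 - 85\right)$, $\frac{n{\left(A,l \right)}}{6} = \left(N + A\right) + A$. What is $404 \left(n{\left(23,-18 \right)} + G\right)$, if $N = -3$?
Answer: $12524$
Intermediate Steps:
$n{\left(A,l \right)} = -18 + 12 A$ ($n{\left(A,l \right)} = 6 \left(\left(-3 + A\right) + A\right) = 6 \left(-3 + 2 A\right) = -18 + 12 A$)
$G = -227$ ($G = -208 - 19 = -227$)
$404 \left(n{\left(23,-18 \right)} + G\right) = 404 \left(\left(-18 + 12 \cdot 23\right) - 227\right) = 404 \left(\left(-18 + 276\right) - 227\right) = 404 \left(258 - 227\right) = 404 \cdot 31 = 12524$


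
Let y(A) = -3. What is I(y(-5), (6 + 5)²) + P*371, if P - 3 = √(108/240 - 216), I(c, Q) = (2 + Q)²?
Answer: 16242 + 1113*I*√2395/10 ≈ 16242.0 + 5446.9*I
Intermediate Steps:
P = 3 + 3*I*√2395/10 (P = 3 + √(108/240 - 216) = 3 + √(108*(1/240) - 216) = 3 + √(9/20 - 216) = 3 + √(-4311/20) = 3 + 3*I*√2395/10 ≈ 3.0 + 14.682*I)
I(y(-5), (6 + 5)²) + P*371 = (2 + (6 + 5)²)² + (3 + 3*I*√2395/10)*371 = (2 + 11²)² + (1113 + 1113*I*√2395/10) = (2 + 121)² + (1113 + 1113*I*√2395/10) = 123² + (1113 + 1113*I*√2395/10) = 15129 + (1113 + 1113*I*√2395/10) = 16242 + 1113*I*√2395/10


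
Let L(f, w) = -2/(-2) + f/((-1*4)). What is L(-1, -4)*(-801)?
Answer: -4005/4 ≈ -1001.3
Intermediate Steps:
L(f, w) = 1 - f/4 (L(f, w) = -2*(-1/2) + f/(-4) = 1 + f*(-1/4) = 1 - f/4)
L(-1, -4)*(-801) = (1 - 1/4*(-1))*(-801) = (1 + 1/4)*(-801) = (5/4)*(-801) = -4005/4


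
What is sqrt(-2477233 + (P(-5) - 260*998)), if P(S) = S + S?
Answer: I*sqrt(2736723) ≈ 1654.3*I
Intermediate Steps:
P(S) = 2*S
sqrt(-2477233 + (P(-5) - 260*998)) = sqrt(-2477233 + (2*(-5) - 260*998)) = sqrt(-2477233 + (-10 - 259480)) = sqrt(-2477233 - 259490) = sqrt(-2736723) = I*sqrt(2736723)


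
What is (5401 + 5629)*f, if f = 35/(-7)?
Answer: -55150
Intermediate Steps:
f = -5 (f = 35*(-⅐) = -5)
(5401 + 5629)*f = (5401 + 5629)*(-5) = 11030*(-5) = -55150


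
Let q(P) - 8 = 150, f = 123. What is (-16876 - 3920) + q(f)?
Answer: -20638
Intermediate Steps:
q(P) = 158 (q(P) = 8 + 150 = 158)
(-16876 - 3920) + q(f) = (-16876 - 3920) + 158 = -20796 + 158 = -20638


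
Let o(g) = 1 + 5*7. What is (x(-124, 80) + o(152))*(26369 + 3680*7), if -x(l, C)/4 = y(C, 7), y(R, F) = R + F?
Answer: -16264248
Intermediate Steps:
y(R, F) = F + R
x(l, C) = -28 - 4*C (x(l, C) = -4*(7 + C) = -28 - 4*C)
o(g) = 36 (o(g) = 1 + 35 = 36)
(x(-124, 80) + o(152))*(26369 + 3680*7) = ((-28 - 4*80) + 36)*(26369 + 3680*7) = ((-28 - 320) + 36)*(26369 + 25760) = (-348 + 36)*52129 = -312*52129 = -16264248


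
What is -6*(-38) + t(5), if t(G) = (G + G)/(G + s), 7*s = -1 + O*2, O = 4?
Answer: 689/3 ≈ 229.67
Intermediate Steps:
s = 1 (s = (-1 + 4*2)/7 = (-1 + 8)/7 = (⅐)*7 = 1)
t(G) = 2*G/(1 + G) (t(G) = (G + G)/(G + 1) = (2*G)/(1 + G) = 2*G/(1 + G))
-6*(-38) + t(5) = -6*(-38) + 2*5/(1 + 5) = 228 + 2*5/6 = 228 + 2*5*(⅙) = 228 + 5/3 = 689/3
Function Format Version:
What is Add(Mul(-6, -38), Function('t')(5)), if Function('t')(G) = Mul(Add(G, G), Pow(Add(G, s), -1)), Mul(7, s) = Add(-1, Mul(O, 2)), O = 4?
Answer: Rational(689, 3) ≈ 229.67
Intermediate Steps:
s = 1 (s = Mul(Rational(1, 7), Add(-1, Mul(4, 2))) = Mul(Rational(1, 7), Add(-1, 8)) = Mul(Rational(1, 7), 7) = 1)
Function('t')(G) = Mul(2, G, Pow(Add(1, G), -1)) (Function('t')(G) = Mul(Add(G, G), Pow(Add(G, 1), -1)) = Mul(Mul(2, G), Pow(Add(1, G), -1)) = Mul(2, G, Pow(Add(1, G), -1)))
Add(Mul(-6, -38), Function('t')(5)) = Add(Mul(-6, -38), Mul(2, 5, Pow(Add(1, 5), -1))) = Add(228, Mul(2, 5, Pow(6, -1))) = Add(228, Mul(2, 5, Rational(1, 6))) = Add(228, Rational(5, 3)) = Rational(689, 3)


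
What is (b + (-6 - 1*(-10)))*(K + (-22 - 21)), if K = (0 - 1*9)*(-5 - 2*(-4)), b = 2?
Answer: -420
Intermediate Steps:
K = -27 (K = (0 - 9)*(-5 + 8) = -9*3 = -27)
(b + (-6 - 1*(-10)))*(K + (-22 - 21)) = (2 + (-6 - 1*(-10)))*(-27 + (-22 - 21)) = (2 + (-6 + 10))*(-27 - 43) = (2 + 4)*(-70) = 6*(-70) = -420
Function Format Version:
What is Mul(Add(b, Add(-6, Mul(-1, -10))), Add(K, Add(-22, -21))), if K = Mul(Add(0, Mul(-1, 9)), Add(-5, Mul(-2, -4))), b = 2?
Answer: -420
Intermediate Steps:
K = -27 (K = Mul(Add(0, -9), Add(-5, 8)) = Mul(-9, 3) = -27)
Mul(Add(b, Add(-6, Mul(-1, -10))), Add(K, Add(-22, -21))) = Mul(Add(2, Add(-6, Mul(-1, -10))), Add(-27, Add(-22, -21))) = Mul(Add(2, Add(-6, 10)), Add(-27, -43)) = Mul(Add(2, 4), -70) = Mul(6, -70) = -420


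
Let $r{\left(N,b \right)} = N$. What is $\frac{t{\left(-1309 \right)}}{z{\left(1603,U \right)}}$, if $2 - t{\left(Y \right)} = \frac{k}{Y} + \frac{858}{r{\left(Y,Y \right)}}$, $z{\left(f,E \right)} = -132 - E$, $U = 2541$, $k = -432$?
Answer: $- \frac{3044}{3498957} \approx -0.00086997$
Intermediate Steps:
$t{\left(Y \right)} = 2 - \frac{426}{Y}$ ($t{\left(Y \right)} = 2 - \left(- \frac{432}{Y} + \frac{858}{Y}\right) = 2 - \frac{426}{Y}$)
$\frac{t{\left(-1309 \right)}}{z{\left(1603,U \right)}} = \frac{2 - \frac{426}{-1309}}{-132 - 2541} = \frac{2 - - \frac{426}{1309}}{-132 - 2541} = \frac{2 + \frac{426}{1309}}{-2673} = \frac{3044}{1309} \left(- \frac{1}{2673}\right) = - \frac{3044}{3498957}$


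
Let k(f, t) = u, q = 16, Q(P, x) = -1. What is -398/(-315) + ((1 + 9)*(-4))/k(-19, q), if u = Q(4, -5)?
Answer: 12998/315 ≈ 41.263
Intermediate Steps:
u = -1
k(f, t) = -1
-398/(-315) + ((1 + 9)*(-4))/k(-19, q) = -398/(-315) + ((1 + 9)*(-4))/(-1) = -398*(-1/315) + (10*(-4))*(-1) = 398/315 - 40*(-1) = 398/315 + 40 = 12998/315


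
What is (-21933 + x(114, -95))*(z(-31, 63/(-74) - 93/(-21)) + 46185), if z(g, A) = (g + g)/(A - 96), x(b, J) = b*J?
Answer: -72443546762133/47875 ≈ -1.5132e+9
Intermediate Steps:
x(b, J) = J*b
z(g, A) = 2*g/(-96 + A) (z(g, A) = (2*g)/(-96 + A) = 2*g/(-96 + A))
(-21933 + x(114, -95))*(z(-31, 63/(-74) - 93/(-21)) + 46185) = (-21933 - 95*114)*(2*(-31)/(-96 + (63/(-74) - 93/(-21))) + 46185) = (-21933 - 10830)*(2*(-31)/(-96 + (63*(-1/74) - 93*(-1/21))) + 46185) = -32763*(2*(-31)/(-96 + (-63/74 + 31/7)) + 46185) = -32763*(2*(-31)/(-96 + 1853/518) + 46185) = -32763*(2*(-31)/(-47875/518) + 46185) = -32763*(2*(-31)*(-518/47875) + 46185) = -32763*(32116/47875 + 46185) = -32763*2211138991/47875 = -72443546762133/47875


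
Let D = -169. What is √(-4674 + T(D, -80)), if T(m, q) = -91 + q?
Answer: I*√4845 ≈ 69.606*I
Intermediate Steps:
√(-4674 + T(D, -80)) = √(-4674 + (-91 - 80)) = √(-4674 - 171) = √(-4845) = I*√4845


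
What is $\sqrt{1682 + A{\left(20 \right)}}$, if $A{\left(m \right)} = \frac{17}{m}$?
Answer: $\frac{\sqrt{168285}}{10} \approx 41.023$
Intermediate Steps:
$\sqrt{1682 + A{\left(20 \right)}} = \sqrt{1682 + \frac{17}{20}} = \sqrt{\frac{33657}{20}} = \frac{\sqrt{168285}}{10}$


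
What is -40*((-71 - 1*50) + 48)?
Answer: 2920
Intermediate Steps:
-40*((-71 - 1*50) + 48) = -40*((-71 - 50) + 48) = -40*(-121 + 48) = -40*(-73) = 2920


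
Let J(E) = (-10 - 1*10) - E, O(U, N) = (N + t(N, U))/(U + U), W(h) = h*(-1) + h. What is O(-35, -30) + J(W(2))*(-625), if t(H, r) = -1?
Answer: 875031/70 ≈ 12500.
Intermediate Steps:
W(h) = 0 (W(h) = -h + h = 0)
O(U, N) = (-1 + N)/(2*U) (O(U, N) = (N - 1)/(U + U) = (-1 + N)/((2*U)) = (-1 + N)*(1/(2*U)) = (-1 + N)/(2*U))
J(E) = -20 - E (J(E) = (-10 - 10) - E = -20 - E)
O(-35, -30) + J(W(2))*(-625) = (½)*(-1 - 30)/(-35) + (-20 - 1*0)*(-625) = (½)*(-1/35)*(-31) + (-20 + 0)*(-625) = 31/70 - 20*(-625) = 31/70 + 12500 = 875031/70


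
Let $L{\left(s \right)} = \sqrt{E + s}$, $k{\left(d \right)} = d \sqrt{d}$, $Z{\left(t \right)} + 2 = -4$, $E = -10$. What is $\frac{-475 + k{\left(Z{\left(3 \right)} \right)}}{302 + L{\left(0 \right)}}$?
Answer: $\frac{- 6 \sqrt{6} + 475 i}{\sqrt{10} - 302 i} \approx -1.5732 - 0.032192 i$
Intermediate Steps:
$Z{\left(t \right)} = -6$ ($Z{\left(t \right)} = -2 - 4 = -6$)
$k{\left(d \right)} = d^{\frac{3}{2}}$
$L{\left(s \right)} = \sqrt{-10 + s}$
$\frac{-475 + k{\left(Z{\left(3 \right)} \right)}}{302 + L{\left(0 \right)}} = \frac{-475 + \left(-6\right)^{\frac{3}{2}}}{302 + \sqrt{-10 + 0}} = \frac{-475 - 6 i \sqrt{6}}{302 + \sqrt{-10}} = \frac{-475 - 6 i \sqrt{6}}{302 + i \sqrt{10}}$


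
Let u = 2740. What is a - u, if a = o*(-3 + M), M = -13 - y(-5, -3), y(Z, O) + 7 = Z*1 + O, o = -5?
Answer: -2735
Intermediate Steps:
y(Z, O) = -7 + O + Z (y(Z, O) = -7 + (Z*1 + O) = -7 + (Z + O) = -7 + (O + Z) = -7 + O + Z)
M = 2 (M = -13 - (-7 - 3 - 5) = -13 - 1*(-15) = -13 + 15 = 2)
a = 5 (a = -5*(-3 + 2) = -5*(-1) = 5)
a - u = 5 - 1*2740 = 5 - 2740 = -2735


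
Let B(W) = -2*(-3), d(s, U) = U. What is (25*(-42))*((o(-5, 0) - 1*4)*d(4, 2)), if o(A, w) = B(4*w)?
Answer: -4200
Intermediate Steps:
B(W) = 6
o(A, w) = 6
(25*(-42))*((o(-5, 0) - 1*4)*d(4, 2)) = (25*(-42))*((6 - 1*4)*2) = -1050*(6 - 4)*2 = -2100*2 = -1050*4 = -4200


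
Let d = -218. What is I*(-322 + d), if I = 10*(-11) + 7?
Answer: 55620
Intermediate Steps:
I = -103 (I = -110 + 7 = -103)
I*(-322 + d) = -103*(-322 - 218) = -103*(-540) = 55620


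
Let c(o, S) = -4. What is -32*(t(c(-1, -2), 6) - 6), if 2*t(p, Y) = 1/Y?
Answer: 568/3 ≈ 189.33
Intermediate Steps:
t(p, Y) = 1/(2*Y)
-32*(t(c(-1, -2), 6) - 6) = -32*((½)/6 - 6) = -32*((½)*(⅙) - 6) = -32*(1/12 - 6) = -32*(-71/12) = 568/3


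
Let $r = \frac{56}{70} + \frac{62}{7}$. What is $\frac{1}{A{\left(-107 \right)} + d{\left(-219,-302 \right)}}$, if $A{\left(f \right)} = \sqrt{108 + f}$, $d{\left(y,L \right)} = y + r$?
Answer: $- \frac{35}{7292} \approx -0.0047998$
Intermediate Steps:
$r = \frac{338}{35}$ ($r = 56 \cdot \frac{1}{70} + 62 \cdot \frac{1}{7} = \frac{4}{5} + \frac{62}{7} = \frac{338}{35} \approx 9.6571$)
$d{\left(y,L \right)} = \frac{338}{35} + y$ ($d{\left(y,L \right)} = y + \frac{338}{35} = \frac{338}{35} + y$)
$\frac{1}{A{\left(-107 \right)} + d{\left(-219,-302 \right)}} = \frac{1}{\sqrt{108 - 107} + \left(\frac{338}{35} - 219\right)} = \frac{1}{\sqrt{1} - \frac{7327}{35}} = \frac{1}{1 - \frac{7327}{35}} = \frac{1}{- \frac{7292}{35}} = - \frac{35}{7292}$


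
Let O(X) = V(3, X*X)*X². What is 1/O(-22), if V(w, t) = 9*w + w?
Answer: 1/14520 ≈ 6.8870e-5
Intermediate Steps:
V(w, t) = 10*w
O(X) = 30*X² (O(X) = (10*3)*X² = 30*X²)
1/O(-22) = 1/(30*(-22)²) = 1/(30*484) = 1/14520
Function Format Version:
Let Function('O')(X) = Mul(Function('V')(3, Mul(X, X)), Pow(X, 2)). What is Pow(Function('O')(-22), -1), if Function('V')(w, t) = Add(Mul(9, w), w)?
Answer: Rational(1, 14520) ≈ 6.8870e-5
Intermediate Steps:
Function('V')(w, t) = Mul(10, w)
Function('O')(X) = Mul(30, Pow(X, 2)) (Function('O')(X) = Mul(Mul(10, 3), Pow(X, 2)) = Mul(30, Pow(X, 2)))
Pow(Function('O')(-22), -1) = Pow(Mul(30, Pow(-22, 2)), -1) = Pow(Mul(30, 484), -1) = Pow(14520, -1) = Rational(1, 14520)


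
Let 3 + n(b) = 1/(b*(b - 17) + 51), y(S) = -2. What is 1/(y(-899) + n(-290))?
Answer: -89081/445404 ≈ -0.20000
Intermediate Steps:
n(b) = -3 + 1/(51 + b*(-17 + b)) (n(b) = -3 + 1/(b*(b - 17) + 51) = -3 + 1/(b*(-17 + b) + 51) = -3 + 1/(51 + b*(-17 + b)))
1/(y(-899) + n(-290)) = 1/(-2 + (-152 - 3*(-290)² + 51*(-290))/(51 + (-290)² - 17*(-290))) = 1/(-2 + (-152 - 3*84100 - 14790)/(51 + 84100 + 4930)) = 1/(-2 + (-152 - 252300 - 14790)/89081) = 1/(-2 + (1/89081)*(-267242)) = 1/(-2 - 267242/89081) = 1/(-445404/89081) = -89081/445404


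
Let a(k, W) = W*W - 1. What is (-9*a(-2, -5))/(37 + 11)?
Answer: -9/2 ≈ -4.5000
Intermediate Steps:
a(k, W) = -1 + W² (a(k, W) = W² - 1 = -1 + W²)
(-9*a(-2, -5))/(37 + 11) = (-9*(-1 + (-5)²))/(37 + 11) = -9*(-1 + 25)/48 = -9*24*(1/48) = -216*1/48 = -9/2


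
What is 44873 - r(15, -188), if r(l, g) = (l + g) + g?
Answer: 45234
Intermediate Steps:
r(l, g) = l + 2*g (r(l, g) = (g + l) + g = l + 2*g)
44873 - r(15, -188) = 44873 - (15 + 2*(-188)) = 44873 - (15 - 376) = 44873 - 1*(-361) = 44873 + 361 = 45234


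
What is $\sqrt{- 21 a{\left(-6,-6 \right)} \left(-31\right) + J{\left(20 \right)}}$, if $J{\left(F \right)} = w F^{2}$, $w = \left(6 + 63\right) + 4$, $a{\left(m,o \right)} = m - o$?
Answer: $20 \sqrt{73} \approx 170.88$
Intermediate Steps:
$w = 73$ ($w = 69 + 4 = 73$)
$J{\left(F \right)} = 73 F^{2}$
$\sqrt{- 21 a{\left(-6,-6 \right)} \left(-31\right) + J{\left(20 \right)}} = \sqrt{- 21 \left(-6 - -6\right) \left(-31\right) + 73 \cdot 20^{2}} = \sqrt{- 21 \left(-6 + 6\right) \left(-31\right) + 73 \cdot 400} = \sqrt{\left(-21\right) 0 \left(-31\right) + 29200} = \sqrt{0 \left(-31\right) + 29200} = \sqrt{0 + 29200} = \sqrt{29200} = 20 \sqrt{73}$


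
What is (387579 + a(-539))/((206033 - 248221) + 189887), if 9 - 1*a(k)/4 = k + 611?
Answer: 129109/49233 ≈ 2.6224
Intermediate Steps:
a(k) = -2408 - 4*k (a(k) = 36 - 4*(k + 611) = 36 - 4*(611 + k) = 36 + (-2444 - 4*k) = -2408 - 4*k)
(387579 + a(-539))/((206033 - 248221) + 189887) = (387579 + (-2408 - 4*(-539)))/((206033 - 248221) + 189887) = (387579 + (-2408 + 2156))/(-42188 + 189887) = (387579 - 252)/147699 = 387327*(1/147699) = 129109/49233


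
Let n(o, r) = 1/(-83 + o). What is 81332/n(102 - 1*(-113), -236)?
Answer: 10735824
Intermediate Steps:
81332/n(102 - 1*(-113), -236) = 81332/(1/(-83 + (102 - 1*(-113)))) = 81332/(1/(-83 + (102 + 113))) = 81332/(1/(-83 + 215)) = 81332/(1/132) = 81332*132 = 10735824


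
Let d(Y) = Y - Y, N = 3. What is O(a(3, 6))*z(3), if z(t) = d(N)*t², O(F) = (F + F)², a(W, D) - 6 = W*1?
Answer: 0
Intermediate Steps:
a(W, D) = 6 + W (a(W, D) = 6 + W*1 = 6 + W)
d(Y) = 0
O(F) = 4*F² (O(F) = (2*F)² = 4*F²)
z(t) = 0 (z(t) = 0*t² = 0)
O(a(3, 6))*z(3) = (4*(6 + 3)²)*0 = (4*9²)*0 = (4*81)*0 = 324*0 = 0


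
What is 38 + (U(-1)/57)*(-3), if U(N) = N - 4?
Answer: 727/19 ≈ 38.263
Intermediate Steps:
U(N) = -4 + N
38 + (U(-1)/57)*(-3) = 38 + ((-4 - 1)/57)*(-3) = 38 - 5*1/57*(-3) = 38 - 5/57*(-3) = 38 + 5/19 = 727/19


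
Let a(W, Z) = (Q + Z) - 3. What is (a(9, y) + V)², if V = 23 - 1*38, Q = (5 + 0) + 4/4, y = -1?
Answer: 169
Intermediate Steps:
Q = 6 (Q = 5 + 4*(¼) = 5 + 1 = 6)
a(W, Z) = 3 + Z (a(W, Z) = (6 + Z) - 3 = 3 + Z)
V = -15 (V = 23 - 38 = -15)
(a(9, y) + V)² = ((3 - 1) - 15)² = (2 - 15)² = (-13)² = 169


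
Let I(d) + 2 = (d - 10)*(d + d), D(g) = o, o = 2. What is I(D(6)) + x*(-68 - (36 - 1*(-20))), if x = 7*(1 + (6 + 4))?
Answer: -9582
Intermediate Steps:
D(g) = 2
x = 77 (x = 7*(1 + 10) = 7*11 = 77)
I(d) = -2 + 2*d*(-10 + d) (I(d) = -2 + (d - 10)*(d + d) = -2 + (-10 + d)*(2*d) = -2 + 2*d*(-10 + d))
I(D(6)) + x*(-68 - (36 - 1*(-20))) = (-2 - 20*2 + 2*2²) + 77*(-68 - (36 - 1*(-20))) = (-2 - 40 + 2*4) + 77*(-68 - (36 + 20)) = (-2 - 40 + 8) + 77*(-68 - 1*56) = -34 + 77*(-68 - 56) = -34 + 77*(-124) = -34 - 9548 = -9582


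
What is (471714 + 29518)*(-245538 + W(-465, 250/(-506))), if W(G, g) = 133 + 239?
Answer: -122885044512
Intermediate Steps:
W(G, g) = 372
(471714 + 29518)*(-245538 + W(-465, 250/(-506))) = (471714 + 29518)*(-245538 + 372) = 501232*(-245166) = -122885044512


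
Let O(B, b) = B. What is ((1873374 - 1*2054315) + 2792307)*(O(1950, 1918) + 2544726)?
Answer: 6650303119416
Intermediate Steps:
((1873374 - 1*2054315) + 2792307)*(O(1950, 1918) + 2544726) = ((1873374 - 1*2054315) + 2792307)*(1950 + 2544726) = ((1873374 - 2054315) + 2792307)*2546676 = (-180941 + 2792307)*2546676 = 2611366*2546676 = 6650303119416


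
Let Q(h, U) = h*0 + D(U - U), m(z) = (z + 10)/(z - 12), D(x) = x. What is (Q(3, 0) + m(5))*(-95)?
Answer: 1425/7 ≈ 203.57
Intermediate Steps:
m(z) = (10 + z)/(-12 + z)
Q(h, U) = 0 (Q(h, U) = h*0 + (U - U) = 0 + 0 = 0)
(Q(3, 0) + m(5))*(-95) = (0 + (10 + 5)/(-12 + 5))*(-95) = (0 + 15/(-7))*(-95) = (0 - 1/7*15)*(-95) = (0 - 15/7)*(-95) = -15/7*(-95) = 1425/7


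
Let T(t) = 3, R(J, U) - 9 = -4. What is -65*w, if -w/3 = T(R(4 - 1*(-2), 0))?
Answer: 585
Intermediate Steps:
R(J, U) = 5 (R(J, U) = 9 - 4 = 5)
w = -9 (w = -3*3 = -9)
-65*w = -65*(-9) = 585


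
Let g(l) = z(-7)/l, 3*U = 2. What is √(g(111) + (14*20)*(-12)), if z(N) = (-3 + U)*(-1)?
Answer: I*√41398301/111 ≈ 57.965*I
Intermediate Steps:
U = ⅔ (U = (⅓)*2 = ⅔ ≈ 0.66667)
z(N) = 7/3 (z(N) = (-3 + ⅔)*(-1) = -7/3*(-1) = 7/3)
g(l) = 7/(3*l)
√(g(111) + (14*20)*(-12)) = √((7/3)/111 + (14*20)*(-12)) = √((7/3)*(1/111) + 280*(-12)) = √(7/333 - 3360) = √(-1118873/333) = I*√41398301/111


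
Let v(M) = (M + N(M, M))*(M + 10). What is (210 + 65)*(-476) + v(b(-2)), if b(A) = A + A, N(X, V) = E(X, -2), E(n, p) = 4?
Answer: -130900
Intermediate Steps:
N(X, V) = 4
b(A) = 2*A
v(M) = (4 + M)*(10 + M) (v(M) = (M + 4)*(M + 10) = (4 + M)*(10 + M))
(210 + 65)*(-476) + v(b(-2)) = (210 + 65)*(-476) + (40 + (2*(-2))² + 14*(2*(-2))) = 275*(-476) + (40 + (-4)² + 14*(-4)) = -130900 + (40 + 16 - 56) = -130900 + 0 = -130900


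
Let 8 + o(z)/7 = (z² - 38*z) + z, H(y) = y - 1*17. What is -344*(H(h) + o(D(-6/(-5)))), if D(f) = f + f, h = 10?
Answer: 5540808/25 ≈ 2.2163e+5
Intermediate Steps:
D(f) = 2*f
H(y) = -17 + y (H(y) = y - 17 = -17 + y)
o(z) = -56 - 259*z + 7*z² (o(z) = -56 + 7*((z² - 38*z) + z) = -56 + 7*(z² - 37*z) = -56 + (-259*z + 7*z²) = -56 - 259*z + 7*z²)
-344*(H(h) + o(D(-6/(-5)))) = -344*((-17 + 10) + (-56 - 518*(-6/(-5)) + 7*(2*(-6/(-5)))²)) = -344*(-7 + (-56 - 518*(-6*(-⅕)) + 7*(2*(-6*(-⅕)))²)) = -344*(-7 + (-56 - 518*6/5 + 7*(2*(6/5))²)) = -344*(-7 + (-56 - 259*12/5 + 7*(12/5)²)) = -344*(-7 + (-56 - 3108/5 + 7*(144/25))) = -344*(-7 + (-56 - 3108/5 + 1008/25)) = -344*(-7 - 15932/25) = -344*(-16107/25) = 5540808/25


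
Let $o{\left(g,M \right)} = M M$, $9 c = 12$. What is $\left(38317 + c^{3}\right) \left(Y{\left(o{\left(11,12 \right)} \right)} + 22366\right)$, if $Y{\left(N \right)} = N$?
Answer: $\frac{23289363730}{27} \approx 8.6257 \cdot 10^{8}$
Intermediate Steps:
$c = \frac{4}{3}$ ($c = \frac{1}{9} \cdot 12 = \frac{4}{3} \approx 1.3333$)
$o{\left(g,M \right)} = M^{2}$
$\left(38317 + c^{3}\right) \left(Y{\left(o{\left(11,12 \right)} \right)} + 22366\right) = \left(38317 + \left(\frac{4}{3}\right)^{3}\right) \left(12^{2} + 22366\right) = \left(38317 + \frac{64}{27}\right) \left(144 + 22366\right) = \frac{1034623}{27} \cdot 22510 = \frac{23289363730}{27}$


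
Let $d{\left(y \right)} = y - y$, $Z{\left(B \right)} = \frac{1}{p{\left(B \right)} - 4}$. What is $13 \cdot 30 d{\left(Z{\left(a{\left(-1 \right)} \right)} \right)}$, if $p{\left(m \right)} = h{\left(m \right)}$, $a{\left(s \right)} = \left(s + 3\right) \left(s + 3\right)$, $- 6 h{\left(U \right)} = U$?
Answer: $0$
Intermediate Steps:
$h{\left(U \right)} = - \frac{U}{6}$
$a{\left(s \right)} = \left(3 + s\right)^{2}$ ($a{\left(s \right)} = \left(3 + s\right) \left(3 + s\right) = \left(3 + s\right)^{2}$)
$p{\left(m \right)} = - \frac{m}{6}$
$Z{\left(B \right)} = \frac{1}{-4 - \frac{B}{6}}$ ($Z{\left(B \right)} = \frac{1}{- \frac{B}{6} - 4} = \frac{1}{-4 - \frac{B}{6}}$)
$d{\left(y \right)} = 0$
$13 \cdot 30 d{\left(Z{\left(a{\left(-1 \right)} \right)} \right)} = 13 \cdot 30 \cdot 0 = 390 \cdot 0 = 0$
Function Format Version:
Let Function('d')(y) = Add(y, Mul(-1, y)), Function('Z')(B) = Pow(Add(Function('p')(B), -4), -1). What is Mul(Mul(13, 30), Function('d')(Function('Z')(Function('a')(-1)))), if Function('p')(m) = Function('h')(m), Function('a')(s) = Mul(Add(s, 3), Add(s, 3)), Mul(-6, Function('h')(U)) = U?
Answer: 0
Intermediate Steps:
Function('h')(U) = Mul(Rational(-1, 6), U)
Function('a')(s) = Pow(Add(3, s), 2) (Function('a')(s) = Mul(Add(3, s), Add(3, s)) = Pow(Add(3, s), 2))
Function('p')(m) = Mul(Rational(-1, 6), m)
Function('Z')(B) = Pow(Add(-4, Mul(Rational(-1, 6), B)), -1) (Function('Z')(B) = Pow(Add(Mul(Rational(-1, 6), B), -4), -1) = Pow(Add(-4, Mul(Rational(-1, 6), B)), -1))
Function('d')(y) = 0
Mul(Mul(13, 30), Function('d')(Function('Z')(Function('a')(-1)))) = Mul(Mul(13, 30), 0) = Mul(390, 0) = 0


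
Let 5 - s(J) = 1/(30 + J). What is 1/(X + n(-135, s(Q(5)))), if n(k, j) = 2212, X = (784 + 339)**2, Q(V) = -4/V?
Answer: 1/1263341 ≈ 7.9155e-7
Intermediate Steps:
X = 1261129 (X = 1123**2 = 1261129)
s(J) = 5 - 1/(30 + J)
1/(X + n(-135, s(Q(5)))) = 1/(1261129 + 2212) = 1/1263341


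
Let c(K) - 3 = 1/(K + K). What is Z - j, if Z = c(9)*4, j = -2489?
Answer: 22511/9 ≈ 2501.2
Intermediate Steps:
c(K) = 3 + 1/(2*K) (c(K) = 3 + 1/(K + K) = 3 + 1/(2*K))
Z = 110/9 (Z = (3 + (½)/9)*4 = (3 + (½)*(⅑))*4 = (3 + 1/18)*4 = (55/18)*4 = 110/9 ≈ 12.222)
Z - j = 110/9 - 1*(-2489) = 110/9 + 2489 = 22511/9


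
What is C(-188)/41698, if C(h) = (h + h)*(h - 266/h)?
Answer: 35078/20849 ≈ 1.6825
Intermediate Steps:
C(h) = 2*h*(h - 266/h) (C(h) = (2*h)*(h - 266/h) = 2*h*(h - 266/h))
C(-188)/41698 = (-532 + 2*(-188)²)/41698 = (-532 + 2*35344)*(1/41698) = (-532 + 70688)*(1/41698) = 70156*(1/41698) = 35078/20849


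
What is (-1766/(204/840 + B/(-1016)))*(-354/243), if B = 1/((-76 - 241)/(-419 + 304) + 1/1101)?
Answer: 369594989617280/34837780941 ≈ 10609.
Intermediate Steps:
B = 126615/349132 (B = 1/(-317/(-115) + 1/1101) = 1/(-317*(-1/115) + 1/1101) = 1/(317/115 + 1/1101) = 1/(349132/126615) = 126615/349132 ≈ 0.36266)
(-1766/(204/840 + B/(-1016)))*(-354/243) = (-1766/(204/840 + (126615/349132)/(-1016)))*(-354/243) = (-1766/(204*(1/840) + (126615/349132)*(-1/1016)))*(-354*1/243) = -1766/(17/70 - 126615/354718112)*(-118/81) = -1766/430096061/1773590560*(-118/81) = -1766*1773590560/430096061*(-118/81) = -3132160928960/430096061*(-118/81) = 369594989617280/34837780941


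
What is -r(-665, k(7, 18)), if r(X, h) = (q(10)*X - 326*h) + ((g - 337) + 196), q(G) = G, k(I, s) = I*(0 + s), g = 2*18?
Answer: 47831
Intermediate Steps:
g = 36
k(I, s) = I*s
r(X, h) = -105 - 326*h + 10*X (r(X, h) = (10*X - 326*h) + ((36 - 337) + 196) = (-326*h + 10*X) + (-301 + 196) = (-326*h + 10*X) - 105 = -105 - 326*h + 10*X)
-r(-665, k(7, 18)) = -(-105 - 2282*18 + 10*(-665)) = -(-105 - 326*126 - 6650) = -(-105 - 41076 - 6650) = -1*(-47831) = 47831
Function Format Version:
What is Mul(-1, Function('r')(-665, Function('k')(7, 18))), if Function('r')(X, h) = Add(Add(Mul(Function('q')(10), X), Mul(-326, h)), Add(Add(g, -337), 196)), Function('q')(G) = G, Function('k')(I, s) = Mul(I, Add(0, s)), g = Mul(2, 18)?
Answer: 47831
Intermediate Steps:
g = 36
Function('k')(I, s) = Mul(I, s)
Function('r')(X, h) = Add(-105, Mul(-326, h), Mul(10, X)) (Function('r')(X, h) = Add(Add(Mul(10, X), Mul(-326, h)), Add(Add(36, -337), 196)) = Add(Add(Mul(-326, h), Mul(10, X)), Add(-301, 196)) = Add(Add(Mul(-326, h), Mul(10, X)), -105) = Add(-105, Mul(-326, h), Mul(10, X)))
Mul(-1, Function('r')(-665, Function('k')(7, 18))) = Mul(-1, Add(-105, Mul(-326, Mul(7, 18)), Mul(10, -665))) = Mul(-1, Add(-105, Mul(-326, 126), -6650)) = Mul(-1, Add(-105, -41076, -6650)) = Mul(-1, -47831) = 47831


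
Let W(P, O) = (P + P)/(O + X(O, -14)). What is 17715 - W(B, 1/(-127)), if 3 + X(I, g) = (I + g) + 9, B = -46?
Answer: 9011093/509 ≈ 17704.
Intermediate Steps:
X(I, g) = 6 + I + g (X(I, g) = -3 + ((I + g) + 9) = -3 + (9 + I + g) = 6 + I + g)
W(P, O) = 2*P/(-8 + 2*O) (W(P, O) = (P + P)/(O + (6 + O - 14)) = (2*P)/(O + (-8 + O)) = (2*P)/(-8 + 2*O) = 2*P/(-8 + 2*O))
17715 - W(B, 1/(-127)) = 17715 - (-46)/(-4 + 1/(-127)) = 17715 - (-46)/(-4 - 1/127) = 17715 - (-46)/(-509/127) = 17715 - (-46)*(-127)/509 = 17715 - 1*5842/509 = 17715 - 5842/509 = 9011093/509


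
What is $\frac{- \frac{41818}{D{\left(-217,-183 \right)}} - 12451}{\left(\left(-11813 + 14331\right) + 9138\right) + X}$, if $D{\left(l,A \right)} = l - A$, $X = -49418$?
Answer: $\frac{95379}{320977} \approx 0.29715$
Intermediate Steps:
$\frac{- \frac{41818}{D{\left(-217,-183 \right)}} - 12451}{\left(\left(-11813 + 14331\right) + 9138\right) + X} = \frac{- \frac{41818}{-217 - -183} - 12451}{\left(\left(-11813 + 14331\right) + 9138\right) - 49418} = \frac{- \frac{41818}{-217 + 183} - 12451}{\left(2518 + 9138\right) - 49418} = \frac{- \frac{41818}{-34} - 12451}{11656 - 49418} = \frac{\left(-41818\right) \left(- \frac{1}{34}\right) - 12451}{-37762} = \left(\frac{20909}{17} - 12451\right) \left(- \frac{1}{37762}\right) = \left(- \frac{190758}{17}\right) \left(- \frac{1}{37762}\right) = \frac{95379}{320977}$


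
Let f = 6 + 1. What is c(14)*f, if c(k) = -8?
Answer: -56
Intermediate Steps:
f = 7
c(14)*f = -8*7 = -56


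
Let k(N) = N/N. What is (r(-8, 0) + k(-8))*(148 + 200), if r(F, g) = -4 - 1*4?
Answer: -2436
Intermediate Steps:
k(N) = 1
r(F, g) = -8 (r(F, g) = -4 - 4 = -8)
(r(-8, 0) + k(-8))*(148 + 200) = (-8 + 1)*(148 + 200) = -7*348 = -2436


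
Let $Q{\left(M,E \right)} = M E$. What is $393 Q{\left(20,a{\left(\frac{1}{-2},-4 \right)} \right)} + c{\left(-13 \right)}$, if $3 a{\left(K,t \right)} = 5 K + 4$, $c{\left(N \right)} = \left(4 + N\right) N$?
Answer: $4047$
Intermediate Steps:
$c{\left(N \right)} = N \left(4 + N\right)$
$a{\left(K,t \right)} = \frac{4}{3} + \frac{5 K}{3}$ ($a{\left(K,t \right)} = \frac{5 K + 4}{3} = \frac{4 + 5 K}{3} = \frac{4}{3} + \frac{5 K}{3}$)
$Q{\left(M,E \right)} = E M$
$393 Q{\left(20,a{\left(\frac{1}{-2},-4 \right)} \right)} + c{\left(-13 \right)} = 393 \left(\frac{4}{3} + \frac{5}{3 \left(-2\right)}\right) 20 - 13 \left(4 - 13\right) = 393 \left(\frac{4}{3} + \frac{5}{3} \left(- \frac{1}{2}\right)\right) 20 - -117 = 393 \left(\frac{4}{3} - \frac{5}{6}\right) 20 + 117 = 393 \cdot \frac{1}{2} \cdot 20 + 117 = 393 \cdot 10 + 117 = 3930 + 117 = 4047$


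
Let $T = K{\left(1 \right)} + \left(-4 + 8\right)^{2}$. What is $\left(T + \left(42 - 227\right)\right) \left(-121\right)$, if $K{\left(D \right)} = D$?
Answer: $20328$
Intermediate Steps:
$T = 17$ ($T = 1 + \left(-4 + 8\right)^{2} = 1 + 4^{2} = 1 + 16 = 17$)
$\left(T + \left(42 - 227\right)\right) \left(-121\right) = \left(17 + \left(42 - 227\right)\right) \left(-121\right) = \left(17 - 185\right) \left(-121\right) = \left(-168\right) \left(-121\right) = 20328$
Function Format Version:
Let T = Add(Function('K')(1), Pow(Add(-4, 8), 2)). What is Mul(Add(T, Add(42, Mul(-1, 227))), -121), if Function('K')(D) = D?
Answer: 20328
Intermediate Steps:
T = 17 (T = Add(1, Pow(Add(-4, 8), 2)) = Add(1, Pow(4, 2)) = Add(1, 16) = 17)
Mul(Add(T, Add(42, Mul(-1, 227))), -121) = Mul(Add(17, Add(42, Mul(-1, 227))), -121) = Mul(Add(17, Add(42, -227)), -121) = Mul(Add(17, -185), -121) = Mul(-168, -121) = 20328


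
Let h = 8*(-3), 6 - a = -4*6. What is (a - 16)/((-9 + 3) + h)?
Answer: -7/15 ≈ -0.46667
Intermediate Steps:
a = 30 (a = 6 - (-4)*6 = 6 - 1*(-24) = 6 + 24 = 30)
h = -24
(a - 16)/((-9 + 3) + h) = (30 - 16)/((-9 + 3) - 24) = 14/(-6 - 24) = 14/(-30) = 14*(-1/30) = -7/15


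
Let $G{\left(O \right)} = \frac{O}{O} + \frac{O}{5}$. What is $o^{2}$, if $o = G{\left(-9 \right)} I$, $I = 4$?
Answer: $\frac{256}{25} \approx 10.24$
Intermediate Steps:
$G{\left(O \right)} = 1 + \frac{O}{5}$ ($G{\left(O \right)} = 1 + O \frac{1}{5} = 1 + \frac{O}{5}$)
$o = - \frac{16}{5}$ ($o = \left(1 + \frac{1}{5} \left(-9\right)\right) 4 = \left(1 - \frac{9}{5}\right) 4 = \left(- \frac{4}{5}\right) 4 = - \frac{16}{5} \approx -3.2$)
$o^{2} = \left(- \frac{16}{5}\right)^{2} = \frac{256}{25}$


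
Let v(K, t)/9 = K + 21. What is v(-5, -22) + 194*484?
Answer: 94040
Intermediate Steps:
v(K, t) = 189 + 9*K (v(K, t) = 9*(K + 21) = 9*(21 + K) = 189 + 9*K)
v(-5, -22) + 194*484 = (189 + 9*(-5)) + 194*484 = (189 - 45) + 93896 = 144 + 93896 = 94040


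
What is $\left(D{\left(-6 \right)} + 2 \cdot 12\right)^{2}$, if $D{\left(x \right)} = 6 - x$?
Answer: $1296$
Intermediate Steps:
$\left(D{\left(-6 \right)} + 2 \cdot 12\right)^{2} = \left(\left(6 - -6\right) + 2 \cdot 12\right)^{2} = \left(\left(6 + 6\right) + 24\right)^{2} = \left(12 + 24\right)^{2} = 36^{2} = 1296$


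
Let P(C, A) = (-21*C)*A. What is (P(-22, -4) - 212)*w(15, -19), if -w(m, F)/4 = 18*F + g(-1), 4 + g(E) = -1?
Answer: -2859280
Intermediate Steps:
g(E) = -5 (g(E) = -4 - 1 = -5)
w(m, F) = 20 - 72*F (w(m, F) = -4*(18*F - 5) = -4*(-5 + 18*F) = 20 - 72*F)
P(C, A) = -21*A*C
(P(-22, -4) - 212)*w(15, -19) = (-21*(-4)*(-22) - 212)*(20 - 72*(-19)) = (-1848 - 212)*(20 + 1368) = -2060*1388 = -2859280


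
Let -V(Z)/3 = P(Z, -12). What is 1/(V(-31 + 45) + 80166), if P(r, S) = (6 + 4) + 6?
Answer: 1/80118 ≈ 1.2482e-5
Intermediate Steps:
P(r, S) = 16 (P(r, S) = 10 + 6 = 16)
V(Z) = -48 (V(Z) = -3*16 = -48)
1/(V(-31 + 45) + 80166) = 1/(-48 + 80166) = 1/80118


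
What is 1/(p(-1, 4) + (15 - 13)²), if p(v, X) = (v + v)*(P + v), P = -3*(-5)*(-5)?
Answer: 1/156 ≈ 0.0064103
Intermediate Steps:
P = -75 (P = 15*(-5) = -75)
p(v, X) = 2*v*(-75 + v) (p(v, X) = (v + v)*(-75 + v) = (2*v)*(-75 + v) = 2*v*(-75 + v))
1/(p(-1, 4) + (15 - 13)²) = 1/(2*(-1)*(-75 - 1) + (15 - 13)²) = 1/(2*(-1)*(-76) + 2²) = 1/(152 + 4) = 1/156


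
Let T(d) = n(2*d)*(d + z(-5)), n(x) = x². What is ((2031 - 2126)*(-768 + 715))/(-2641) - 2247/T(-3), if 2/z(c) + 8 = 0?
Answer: 93776/5421 ≈ 17.299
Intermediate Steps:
z(c) = -¼ (z(c) = 2/(-8 + 0) = 2/(-8) = 2*(-⅛) = -¼)
T(d) = 4*d²*(-¼ + d) (T(d) = (2*d)²*(d - ¼) = (4*d²)*(-¼ + d) = 4*d²*(-¼ + d))
((2031 - 2126)*(-768 + 715))/(-2641) - 2247/T(-3) = ((2031 - 2126)*(-768 + 715))/(-2641) - 2247*1/(9*(-1 + 4*(-3))) = -95*(-53)*(-1/2641) - 2247*1/(9*(-1 - 12)) = 5035*(-1/2641) - 2247/(9*(-13)) = -265/139 - 2247/(-117) = -265/139 - 2247*(-1/117) = -265/139 + 749/39 = 93776/5421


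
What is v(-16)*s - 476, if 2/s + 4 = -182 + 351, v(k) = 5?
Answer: -15706/33 ≈ -475.94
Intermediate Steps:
s = 2/165 (s = 2/(-4 + (-182 + 351)) = 2/(-4 + 169) = 2/165 ≈ 0.012121)
v(-16)*s - 476 = 5*(2/165) - 476 = 2/33 - 476 = -15706/33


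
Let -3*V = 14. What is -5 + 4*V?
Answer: -71/3 ≈ -23.667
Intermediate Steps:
V = -14/3 (V = -⅓*14 = -14/3 ≈ -4.6667)
-5 + 4*V = -5 + 4*(-14/3) = -5 - 56/3 = -71/3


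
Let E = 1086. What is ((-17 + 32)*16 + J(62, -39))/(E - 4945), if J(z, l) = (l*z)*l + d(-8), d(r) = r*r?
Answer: -94606/3859 ≈ -24.516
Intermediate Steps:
d(r) = r²
J(z, l) = 64 + z*l² (J(z, l) = (l*z)*l + (-8)² = z*l² + 64 = 64 + z*l²)
((-17 + 32)*16 + J(62, -39))/(E - 4945) = ((-17 + 32)*16 + (64 + 62*(-39)²))/(1086 - 4945) = (15*16 + (64 + 62*1521))/(-3859) = (240 + (64 + 94302))*(-1/3859) = (240 + 94366)*(-1/3859) = 94606*(-1/3859) = -94606/3859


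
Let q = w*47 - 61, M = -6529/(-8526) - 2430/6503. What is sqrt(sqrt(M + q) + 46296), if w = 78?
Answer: sqrt(59274714921063264 + 1131522*sqrt(4616135065668666))/1131522 ≈ 215.30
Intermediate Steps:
M = 3105701/7920654 (M = -6529*(-1/8526) - 2430*1/6503 = 6529/8526 - 2430/6503 = 3105701/7920654 ≈ 0.39210)
q = 3605 (q = 78*47 - 61 = 3666 - 61 = 3605)
sqrt(sqrt(M + q) + 46296) = sqrt(sqrt(3105701/7920654 + 3605) + 46296) = sqrt(sqrt(28557063371/7920654) + 46296) = sqrt(sqrt(4616135065668666)/1131522 + 46296) = sqrt(46296 + sqrt(4616135065668666)/1131522)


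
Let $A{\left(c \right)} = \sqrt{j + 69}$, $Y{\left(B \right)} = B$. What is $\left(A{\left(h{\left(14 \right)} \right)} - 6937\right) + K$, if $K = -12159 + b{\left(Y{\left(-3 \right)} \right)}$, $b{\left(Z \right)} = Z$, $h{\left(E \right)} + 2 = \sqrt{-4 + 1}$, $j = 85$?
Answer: $-19099 + \sqrt{154} \approx -19087.0$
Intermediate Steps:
$h{\left(E \right)} = -2 + i \sqrt{3}$ ($h{\left(E \right)} = -2 + \sqrt{-4 + 1} = -2 + \sqrt{-3} = -2 + i \sqrt{3}$)
$A{\left(c \right)} = \sqrt{154}$ ($A{\left(c \right)} = \sqrt{85 + 69} = \sqrt{154}$)
$K = -12162$ ($K = -12159 - 3 = -12162$)
$\left(A{\left(h{\left(14 \right)} \right)} - 6937\right) + K = \left(\sqrt{154} - 6937\right) - 12162 = \left(-6937 + \sqrt{154}\right) - 12162 = -19099 + \sqrt{154}$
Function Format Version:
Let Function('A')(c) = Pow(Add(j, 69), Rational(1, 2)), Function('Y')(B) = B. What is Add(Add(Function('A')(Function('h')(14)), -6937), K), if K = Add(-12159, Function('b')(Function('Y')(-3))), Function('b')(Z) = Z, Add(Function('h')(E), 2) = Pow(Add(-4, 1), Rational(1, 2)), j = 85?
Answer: Add(-19099, Pow(154, Rational(1, 2))) ≈ -19087.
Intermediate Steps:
Function('h')(E) = Add(-2, Mul(I, Pow(3, Rational(1, 2)))) (Function('h')(E) = Add(-2, Pow(Add(-4, 1), Rational(1, 2))) = Add(-2, Pow(-3, Rational(1, 2))) = Add(-2, Mul(I, Pow(3, Rational(1, 2)))))
Function('A')(c) = Pow(154, Rational(1, 2)) (Function('A')(c) = Pow(Add(85, 69), Rational(1, 2)) = Pow(154, Rational(1, 2)))
K = -12162 (K = Add(-12159, -3) = -12162)
Add(Add(Function('A')(Function('h')(14)), -6937), K) = Add(Add(Pow(154, Rational(1, 2)), -6937), -12162) = Add(Add(-6937, Pow(154, Rational(1, 2))), -12162) = Add(-19099, Pow(154, Rational(1, 2)))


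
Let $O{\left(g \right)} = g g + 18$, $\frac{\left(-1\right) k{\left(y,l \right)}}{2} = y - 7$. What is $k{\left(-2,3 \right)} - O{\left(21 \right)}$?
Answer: $-441$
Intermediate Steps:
$k{\left(y,l \right)} = 14 - 2 y$ ($k{\left(y,l \right)} = - 2 \left(y - 7\right) = - 2 \left(-7 + y\right) = 14 - 2 y$)
$O{\left(g \right)} = 18 + g^{2}$ ($O{\left(g \right)} = g^{2} + 18 = 18 + g^{2}$)
$k{\left(-2,3 \right)} - O{\left(21 \right)} = \left(14 - -4\right) - \left(18 + 21^{2}\right) = \left(14 + 4\right) - \left(18 + 441\right) = 18 - 459 = -441$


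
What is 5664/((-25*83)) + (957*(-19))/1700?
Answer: -1894341/141100 ≈ -13.426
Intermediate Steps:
5664/((-25*83)) + (957*(-19))/1700 = 5664/(-2075) - 18183*1/1700 = 5664*(-1/2075) - 18183/1700 = -5664/2075 - 18183/1700 = -1894341/141100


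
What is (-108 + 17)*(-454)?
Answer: 41314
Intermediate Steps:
(-108 + 17)*(-454) = -91*(-454) = 41314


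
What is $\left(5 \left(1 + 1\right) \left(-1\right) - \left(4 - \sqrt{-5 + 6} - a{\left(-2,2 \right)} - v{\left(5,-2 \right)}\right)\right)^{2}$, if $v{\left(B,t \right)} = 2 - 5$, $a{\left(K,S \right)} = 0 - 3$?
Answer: $361$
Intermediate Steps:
$a{\left(K,S \right)} = -3$ ($a{\left(K,S \right)} = 0 - 3 = -3$)
$v{\left(B,t \right)} = -3$ ($v{\left(B,t \right)} = 2 - 5 = -3$)
$\left(5 \left(1 + 1\right) \left(-1\right) - \left(4 - \sqrt{-5 + 6} - a{\left(-2,2 \right)} - v{\left(5,-2 \right)}\right)\right)^{2} = \left(5 \left(1 + 1\right) \left(-1\right) + \left(\left(\left(-3 - 3\right) - 4\right) + \sqrt{-5 + 6}\right)\right)^{2} = \left(5 \cdot 2 \left(-1\right) + \left(\left(-6 - 4\right) + \sqrt{1}\right)\right)^{2} = \left(5 \left(-2\right) + \left(-10 + 1\right)\right)^{2} = \left(-10 - 9\right)^{2} = \left(-19\right)^{2} = 361$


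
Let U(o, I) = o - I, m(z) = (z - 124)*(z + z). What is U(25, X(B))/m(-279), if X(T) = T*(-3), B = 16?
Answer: 73/224874 ≈ 0.00032463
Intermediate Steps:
X(T) = -3*T
m(z) = 2*z*(-124 + z) (m(z) = (-124 + z)*(2*z) = 2*z*(-124 + z))
U(25, X(B))/m(-279) = (25 - (-3)*16)/((2*(-279)*(-124 - 279))) = (25 - 1*(-48))/((2*(-279)*(-403))) = (25 + 48)/224874 = 73*(1/224874) = 73/224874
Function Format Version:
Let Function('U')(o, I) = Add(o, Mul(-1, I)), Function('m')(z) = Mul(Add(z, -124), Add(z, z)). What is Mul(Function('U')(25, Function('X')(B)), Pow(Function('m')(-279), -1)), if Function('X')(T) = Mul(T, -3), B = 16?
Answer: Rational(73, 224874) ≈ 0.00032463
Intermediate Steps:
Function('X')(T) = Mul(-3, T)
Function('m')(z) = Mul(2, z, Add(-124, z)) (Function('m')(z) = Mul(Add(-124, z), Mul(2, z)) = Mul(2, z, Add(-124, z)))
Mul(Function('U')(25, Function('X')(B)), Pow(Function('m')(-279), -1)) = Mul(Add(25, Mul(-1, Mul(-3, 16))), Pow(Mul(2, -279, Add(-124, -279)), -1)) = Mul(Add(25, Mul(-1, -48)), Pow(Mul(2, -279, -403), -1)) = Mul(Add(25, 48), Pow(224874, -1)) = Mul(73, Rational(1, 224874)) = Rational(73, 224874)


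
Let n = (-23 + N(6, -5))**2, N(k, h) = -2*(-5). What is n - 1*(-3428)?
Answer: 3597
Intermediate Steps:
N(k, h) = 10
n = 169 (n = (-23 + 10)**2 = (-13)**2 = 169)
n - 1*(-3428) = 169 - 1*(-3428) = 169 + 3428 = 3597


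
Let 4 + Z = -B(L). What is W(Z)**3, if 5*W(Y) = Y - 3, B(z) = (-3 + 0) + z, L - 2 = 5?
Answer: -1331/125 ≈ -10.648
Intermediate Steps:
L = 7 (L = 2 + 5 = 7)
B(z) = -3 + z
Z = -8 (Z = -4 - (-3 + 7) = -4 - 1*4 = -4 - 4 = -8)
W(Y) = -3/5 + Y/5 (W(Y) = (Y - 3)/5 = (-3 + Y)/5 = -3/5 + Y/5)
W(Z)**3 = (-3/5 + (1/5)*(-8))**3 = (-3/5 - 8/5)**3 = (-11/5)**3 = -1331/125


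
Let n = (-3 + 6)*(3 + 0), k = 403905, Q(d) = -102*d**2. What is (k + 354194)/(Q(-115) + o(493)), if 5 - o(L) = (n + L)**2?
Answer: -758099/1600949 ≈ -0.47353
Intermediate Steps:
n = 9 (n = 3*3 = 9)
o(L) = 5 - (9 + L)**2
(k + 354194)/(Q(-115) + o(493)) = (403905 + 354194)/(-102*(-115)**2 + (5 - (9 + 493)**2)) = 758099/(-102*13225 + (5 - 1*502**2)) = 758099/(-1348950 + (5 - 1*252004)) = 758099/(-1348950 + (5 - 252004)) = 758099/(-1348950 - 251999) = 758099/(-1600949) = 758099*(-1/1600949) = -758099/1600949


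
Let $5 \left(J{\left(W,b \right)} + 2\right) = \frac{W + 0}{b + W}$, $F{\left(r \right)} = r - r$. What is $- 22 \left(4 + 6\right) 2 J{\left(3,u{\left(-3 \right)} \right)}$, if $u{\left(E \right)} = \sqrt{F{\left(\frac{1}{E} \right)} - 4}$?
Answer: $\frac{10648}{13} + \frac{528 i}{13} \approx 819.08 + 40.615 i$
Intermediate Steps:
$F{\left(r \right)} = 0$
$u{\left(E \right)} = 2 i$ ($u{\left(E \right)} = \sqrt{0 - 4} = \sqrt{-4} = 2 i$)
$J{\left(W,b \right)} = -2 + \frac{W}{5 \left(W + b\right)}$ ($J{\left(W,b \right)} = -2 + \frac{\left(W + 0\right) \frac{1}{b + W}}{5} = -2 + \frac{W \frac{1}{W + b}}{5} = -2 + \frac{W}{5 \left(W + b\right)}$)
$- 22 \left(4 + 6\right) 2 J{\left(3,u{\left(-3 \right)} \right)} = - 22 \left(4 + 6\right) 2 \frac{- 2 \cdot 2 i - \frac{27}{5}}{3 + 2 i} = - 22 \cdot 10 \cdot 2 \frac{3 - 2 i}{13} \left(- 4 i - \frac{27}{5}\right) = \left(-22\right) 20 \frac{3 - 2 i}{13} \left(- \frac{27}{5} - 4 i\right) = - 440 \frac{\left(3 - 2 i\right) \left(- \frac{27}{5} - 4 i\right)}{13} = - \frac{440 \left(3 - 2 i\right) \left(- \frac{27}{5} - 4 i\right)}{13}$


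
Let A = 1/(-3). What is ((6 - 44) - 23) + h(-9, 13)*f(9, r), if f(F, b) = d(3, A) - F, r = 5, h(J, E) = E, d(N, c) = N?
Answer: -139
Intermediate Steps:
A = -⅓ ≈ -0.33333
f(F, b) = 3 - F
((6 - 44) - 23) + h(-9, 13)*f(9, r) = ((6 - 44) - 23) + 13*(3 - 1*9) = (-38 - 23) + 13*(3 - 9) = -61 + 13*(-6) = -61 - 78 = -139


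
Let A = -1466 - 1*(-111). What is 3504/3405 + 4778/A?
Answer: -768078/307585 ≈ -2.4971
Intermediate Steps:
A = -1355 (A = -1466 + 111 = -1355)
3504/3405 + 4778/A = 3504/3405 + 4778/(-1355) = 3504*(1/3405) + 4778*(-1/1355) = 1168/1135 - 4778/1355 = -768078/307585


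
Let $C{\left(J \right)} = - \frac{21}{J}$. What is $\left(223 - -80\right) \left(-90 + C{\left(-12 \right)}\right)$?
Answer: $- \frac{106959}{4} \approx -26740.0$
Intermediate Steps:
$\left(223 - -80\right) \left(-90 + C{\left(-12 \right)}\right) = \left(223 - -80\right) \left(-90 - \frac{21}{-12}\right) = \left(223 + 80\right) \left(-90 - - \frac{7}{4}\right) = 303 \left(-90 + \frac{7}{4}\right) = 303 \left(- \frac{353}{4}\right) = - \frac{106959}{4}$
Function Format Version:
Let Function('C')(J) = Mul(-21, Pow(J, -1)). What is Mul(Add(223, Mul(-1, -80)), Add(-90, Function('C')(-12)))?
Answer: Rational(-106959, 4) ≈ -26740.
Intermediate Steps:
Mul(Add(223, Mul(-1, -80)), Add(-90, Function('C')(-12))) = Mul(Add(223, Mul(-1, -80)), Add(-90, Mul(-21, Pow(-12, -1)))) = Mul(Add(223, 80), Add(-90, Mul(-21, Rational(-1, 12)))) = Mul(303, Add(-90, Rational(7, 4))) = Mul(303, Rational(-353, 4)) = Rational(-106959, 4)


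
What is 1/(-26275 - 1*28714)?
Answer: -1/54989 ≈ -1.8185e-5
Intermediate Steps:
1/(-26275 - 1*28714) = 1/(-26275 - 28714) = 1/(-54989) = -1/54989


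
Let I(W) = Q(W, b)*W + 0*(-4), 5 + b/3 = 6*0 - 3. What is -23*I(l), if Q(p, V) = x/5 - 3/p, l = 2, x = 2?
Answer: 253/5 ≈ 50.600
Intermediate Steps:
b = -24 (b = -15 + 3*(6*0 - 3) = -15 + 3*(0 - 3) = -15 + 3*(-3) = -15 - 9 = -24)
Q(p, V) = ⅖ - 3/p (Q(p, V) = 2/5 - 3/p = 2*(⅕) - 3/p = ⅖ - 3/p)
I(W) = W*(⅖ - 3/W) (I(W) = (⅖ - 3/W)*W + 0*(-4) = W*(⅖ - 3/W) + 0 = W*(⅖ - 3/W))
-23*I(l) = -23*(-3 + (⅖)*2) = -23*(-3 + ⅘) = -23*(-11/5) = 253/5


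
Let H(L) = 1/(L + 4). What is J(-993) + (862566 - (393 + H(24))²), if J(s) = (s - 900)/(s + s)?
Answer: 183752156341/259504 ≈ 7.0809e+5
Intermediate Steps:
H(L) = 1/(4 + L)
J(s) = (-900 + s)/(2*s) (J(s) = (-900 + s)/((2*s)) = (-900 + s)*(1/(2*s)) = (-900 + s)/(2*s))
J(-993) + (862566 - (393 + H(24))²) = (½)*(-900 - 993)/(-993) + (862566 - (393 + 1/(4 + 24))²) = (½)*(-1/993)*(-1893) + (862566 - (393 + 1/28)²) = 631/662 + (862566 - (393 + 1/28)²) = 631/662 + (862566 - (11005/28)²) = 631/662 + (862566 - 1*121110025/784) = 631/662 + (862566 - 121110025/784) = 631/662 + 555141719/784 = 183752156341/259504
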